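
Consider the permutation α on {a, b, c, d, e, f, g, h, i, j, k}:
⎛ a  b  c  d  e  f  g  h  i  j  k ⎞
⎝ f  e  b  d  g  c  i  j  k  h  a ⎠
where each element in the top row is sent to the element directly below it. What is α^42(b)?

g

Tracing b → e → … returns to b after 8 steps, so b lies in an 8-cycle (a f c b e g i k).
Powers repeat with period 8 on this cycle, and 42 mod 8 = 2, so α^42(b) = α^2(b).
Advancing 2 steps from b: b → e → g.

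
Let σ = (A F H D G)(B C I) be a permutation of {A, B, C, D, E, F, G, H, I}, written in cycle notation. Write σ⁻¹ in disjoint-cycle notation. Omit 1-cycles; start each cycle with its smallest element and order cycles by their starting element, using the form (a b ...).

(A G D H F)(B I C)

If σ sends a → b within a cycle, σ⁻¹ sends b → a; equivalently, reverse each cycle.
Reversing each cycle of σ and rotating so the smallest element leads gives (A G D H F)(B I C).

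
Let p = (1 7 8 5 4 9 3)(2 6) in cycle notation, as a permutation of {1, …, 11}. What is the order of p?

The cycle type of p is (7, 2, 1, 1).
Since disjoint cycles commute, ord(p) = lcm(7, 2) = 14.

14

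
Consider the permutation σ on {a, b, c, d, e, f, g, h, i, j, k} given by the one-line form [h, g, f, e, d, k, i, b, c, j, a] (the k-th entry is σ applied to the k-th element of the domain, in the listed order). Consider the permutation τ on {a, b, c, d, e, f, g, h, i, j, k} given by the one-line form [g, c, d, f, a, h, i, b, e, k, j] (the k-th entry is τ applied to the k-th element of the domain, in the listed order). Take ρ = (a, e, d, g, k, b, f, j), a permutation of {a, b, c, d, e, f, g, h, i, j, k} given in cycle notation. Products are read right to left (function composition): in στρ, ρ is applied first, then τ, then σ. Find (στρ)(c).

e

Chase c: ρ(c) = c; τ(c) = d; σ(d) = e. Hence (στρ)(c) = e.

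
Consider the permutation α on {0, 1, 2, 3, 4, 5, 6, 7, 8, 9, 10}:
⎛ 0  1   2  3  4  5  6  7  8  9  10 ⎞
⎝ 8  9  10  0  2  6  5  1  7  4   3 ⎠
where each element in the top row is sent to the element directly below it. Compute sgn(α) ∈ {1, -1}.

In disjoint-cycle form the cycle lengths are 9, 2.
A cycle is odd iff its length is even; α has 1 even-length cycle, so sgn(α) = (−1)^1 and α is odd.

-1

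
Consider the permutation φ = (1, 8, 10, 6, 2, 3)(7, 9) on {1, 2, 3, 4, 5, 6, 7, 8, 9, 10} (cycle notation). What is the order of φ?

The disjoint cycles have lengths 6, 2, 1, 1.
The order is lcm(6, 2) = 6.

6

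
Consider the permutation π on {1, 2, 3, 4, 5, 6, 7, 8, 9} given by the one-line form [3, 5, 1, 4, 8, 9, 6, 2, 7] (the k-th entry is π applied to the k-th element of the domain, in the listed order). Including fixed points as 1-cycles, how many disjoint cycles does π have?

4

The cycle decomposition is (1, 3)(2, 5, 8)(4)(6, 9, 7), which has 4 cycles (counting 1-cycles).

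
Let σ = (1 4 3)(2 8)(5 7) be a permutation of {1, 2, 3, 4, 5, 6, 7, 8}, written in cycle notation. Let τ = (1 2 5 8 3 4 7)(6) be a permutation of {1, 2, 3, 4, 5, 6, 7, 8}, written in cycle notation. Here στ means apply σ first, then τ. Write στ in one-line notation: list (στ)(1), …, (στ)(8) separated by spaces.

Chase each element through σ then τ: 1 → 4 → 7; 2 → 8 → 3; 3 → 1 → 2; 4 → 3 → 4; 5 → 7 → 1; 6 → 6 → 6; 7 → 5 → 8; 8 → 2 → 5.
So στ in one-line form is 7 3 2 4 1 6 8 5.

7 3 2 4 1 6 8 5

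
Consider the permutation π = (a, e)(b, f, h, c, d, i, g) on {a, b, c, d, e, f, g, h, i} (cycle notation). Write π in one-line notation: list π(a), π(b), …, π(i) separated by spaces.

Each element maps to the next entry in its cycle (wrapping to the front): a→e, b→f, c→d, d→i, e→a, f→h, g→b, h→c, i→g.
Listing these in domain order gives e f d i a h b c g.

e f d i a h b c g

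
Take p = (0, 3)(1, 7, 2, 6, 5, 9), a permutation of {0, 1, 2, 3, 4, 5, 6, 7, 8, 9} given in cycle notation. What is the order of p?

The cycle type of p is (6, 2, 1, 1).
The order of p is the least common multiple of its cycle lengths: lcm(6, 2) = 6.

6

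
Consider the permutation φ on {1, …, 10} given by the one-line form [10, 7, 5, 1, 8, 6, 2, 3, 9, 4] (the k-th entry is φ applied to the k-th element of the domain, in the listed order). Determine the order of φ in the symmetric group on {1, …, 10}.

6

Decomposing into disjoint cycles gives cycle lengths 3, 3, 2, 1, 1.
The order is lcm(3, 3, 2) = 6.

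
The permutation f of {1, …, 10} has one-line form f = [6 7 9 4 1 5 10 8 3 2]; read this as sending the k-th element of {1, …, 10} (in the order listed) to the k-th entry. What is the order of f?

6

Decomposing into disjoint cycles gives cycle lengths 3, 3, 2, 1, 1.
The order of f is the least common multiple of its cycle lengths: lcm(3, 3, 2) = 6.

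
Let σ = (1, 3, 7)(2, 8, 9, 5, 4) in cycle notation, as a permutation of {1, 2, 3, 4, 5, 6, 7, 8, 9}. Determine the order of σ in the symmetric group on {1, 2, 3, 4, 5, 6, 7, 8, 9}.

The disjoint cycles have lengths 5, 3, 1.
The order of σ is the least common multiple of its cycle lengths: lcm(5, 3) = 15.

15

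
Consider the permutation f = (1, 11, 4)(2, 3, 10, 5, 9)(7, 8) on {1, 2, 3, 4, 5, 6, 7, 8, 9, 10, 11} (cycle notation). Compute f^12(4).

4

4 lies in the 3-cycle (1, 11, 4).
Since the cycle has length 3, f^12 acts on it the same as f^0 (12 mod 3 = 0).
So f^12(4) = 4.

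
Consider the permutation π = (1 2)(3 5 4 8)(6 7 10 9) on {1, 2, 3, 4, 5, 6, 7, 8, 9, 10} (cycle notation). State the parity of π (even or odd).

The cycle lengths are 4, 4, 2.
A cycle is odd iff its length is even; π has 3 even-length cycles, so sgn(π) = (−1)^3 and π is odd.

odd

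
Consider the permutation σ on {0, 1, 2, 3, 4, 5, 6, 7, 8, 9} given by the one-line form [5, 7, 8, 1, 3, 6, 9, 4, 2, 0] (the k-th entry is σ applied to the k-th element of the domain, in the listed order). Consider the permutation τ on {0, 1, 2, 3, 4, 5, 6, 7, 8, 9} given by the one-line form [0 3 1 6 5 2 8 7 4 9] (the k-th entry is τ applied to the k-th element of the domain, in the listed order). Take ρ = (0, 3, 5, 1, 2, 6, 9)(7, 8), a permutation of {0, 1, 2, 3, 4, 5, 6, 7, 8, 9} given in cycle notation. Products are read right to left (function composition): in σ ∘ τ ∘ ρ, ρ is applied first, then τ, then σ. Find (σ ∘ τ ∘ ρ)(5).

1

Apply the permutations in order: ρ(5) = 1, then τ(1) = 3, then σ(3) = 1. So (σ ∘ τ ∘ ρ)(5) = 1.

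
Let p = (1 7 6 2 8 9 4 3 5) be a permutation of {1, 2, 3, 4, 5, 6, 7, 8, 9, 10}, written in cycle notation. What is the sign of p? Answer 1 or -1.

1

The cycle lengths are 9, 1.
A cycle of length ℓ contributes ℓ−1 transpositions, so p is a product of 8 transpositions — even.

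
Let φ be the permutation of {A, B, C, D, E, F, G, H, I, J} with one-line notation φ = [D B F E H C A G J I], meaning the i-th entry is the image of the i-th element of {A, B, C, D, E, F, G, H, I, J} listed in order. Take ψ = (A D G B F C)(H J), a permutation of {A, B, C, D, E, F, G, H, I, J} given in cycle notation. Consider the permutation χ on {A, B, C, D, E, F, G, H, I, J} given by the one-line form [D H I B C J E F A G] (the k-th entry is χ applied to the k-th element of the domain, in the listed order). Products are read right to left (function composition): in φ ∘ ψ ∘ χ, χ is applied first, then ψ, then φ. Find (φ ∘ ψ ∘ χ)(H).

F

(φ ∘ ψ ∘ χ)(H) = φ(ψ(χ(H))). χ(H) = F, then ψ(F) = C, then φ(C) = F, so the result is F.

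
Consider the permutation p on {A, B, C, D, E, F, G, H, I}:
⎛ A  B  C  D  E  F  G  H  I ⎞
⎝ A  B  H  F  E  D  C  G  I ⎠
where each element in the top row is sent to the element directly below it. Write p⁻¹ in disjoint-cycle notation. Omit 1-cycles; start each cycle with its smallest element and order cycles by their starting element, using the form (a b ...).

(C G H)(D F)

The cycle decomposition of p is (C H G)(D F).
The inverse reverses every cycle; in canonical form, p⁻¹ = (C G H)(D F).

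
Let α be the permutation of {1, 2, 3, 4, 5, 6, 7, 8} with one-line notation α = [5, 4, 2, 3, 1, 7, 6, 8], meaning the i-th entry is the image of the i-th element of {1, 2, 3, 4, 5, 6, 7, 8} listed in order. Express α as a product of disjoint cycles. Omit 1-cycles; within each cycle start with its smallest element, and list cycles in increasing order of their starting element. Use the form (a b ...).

Iterating α from 1 gives 1 → 5 → 1; that is the 2-cycle (1 5).
Continuing from each remaining unvisited element yields (1 5)(2 4 3)(6 7).

(1 5)(2 4 3)(6 7)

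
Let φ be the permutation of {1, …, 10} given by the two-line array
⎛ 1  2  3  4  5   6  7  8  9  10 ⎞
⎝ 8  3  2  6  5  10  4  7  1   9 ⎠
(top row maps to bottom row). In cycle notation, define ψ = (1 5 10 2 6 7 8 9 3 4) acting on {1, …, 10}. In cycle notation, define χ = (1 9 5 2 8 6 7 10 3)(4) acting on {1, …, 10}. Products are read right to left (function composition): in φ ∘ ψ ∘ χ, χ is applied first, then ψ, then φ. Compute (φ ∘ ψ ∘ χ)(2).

Apply the permutations in order: χ(2) = 8, then ψ(8) = 9, then φ(9) = 1. So (φ ∘ ψ ∘ χ)(2) = 1.

1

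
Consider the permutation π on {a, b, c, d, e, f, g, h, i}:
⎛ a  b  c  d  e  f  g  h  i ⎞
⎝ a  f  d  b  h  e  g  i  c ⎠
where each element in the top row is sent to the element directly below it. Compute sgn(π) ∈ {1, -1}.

In disjoint-cycle form the cycle lengths are 7, 1, 1.
A cycle of length ℓ contributes ℓ−1 transpositions, so π is a product of 6 transpositions — even.

1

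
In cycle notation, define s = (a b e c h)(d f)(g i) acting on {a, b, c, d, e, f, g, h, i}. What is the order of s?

The disjoint cycles have lengths 5, 2, 2.
The order of s is the least common multiple of its cycle lengths: lcm(5, 2, 2) = 10.

10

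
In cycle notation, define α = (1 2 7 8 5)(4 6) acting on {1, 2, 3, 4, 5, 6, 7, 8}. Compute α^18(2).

5

2 lies in the 5-cycle (1 2 7 8 5).
Powers repeat with period 5 on this cycle, and 18 mod 5 = 3, so α^18(2) = α^3(2).
Advancing 3 steps from 2: 2 → 7 → 8 → 5.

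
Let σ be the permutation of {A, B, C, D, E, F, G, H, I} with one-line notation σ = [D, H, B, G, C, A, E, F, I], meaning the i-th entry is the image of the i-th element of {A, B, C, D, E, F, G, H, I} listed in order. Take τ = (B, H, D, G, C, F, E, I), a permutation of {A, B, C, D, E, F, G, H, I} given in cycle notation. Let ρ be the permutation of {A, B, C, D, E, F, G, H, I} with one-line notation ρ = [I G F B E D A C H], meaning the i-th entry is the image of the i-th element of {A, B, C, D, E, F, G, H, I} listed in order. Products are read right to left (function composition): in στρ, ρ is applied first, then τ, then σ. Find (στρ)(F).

(στρ)(F) = σ(τ(ρ(F))). ρ(F) = D, then τ(D) = G, then σ(G) = E, so the result is E.

E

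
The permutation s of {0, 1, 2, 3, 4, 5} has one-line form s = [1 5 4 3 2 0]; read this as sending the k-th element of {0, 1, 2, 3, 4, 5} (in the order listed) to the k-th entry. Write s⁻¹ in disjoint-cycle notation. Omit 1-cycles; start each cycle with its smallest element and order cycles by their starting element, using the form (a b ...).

The cycle decomposition of s is (0 1 5)(2 4).
Reversing each cycle (and rotating so the smallest element leads) gives s⁻¹ = (0 5 1)(2 4).

(0 5 1)(2 4)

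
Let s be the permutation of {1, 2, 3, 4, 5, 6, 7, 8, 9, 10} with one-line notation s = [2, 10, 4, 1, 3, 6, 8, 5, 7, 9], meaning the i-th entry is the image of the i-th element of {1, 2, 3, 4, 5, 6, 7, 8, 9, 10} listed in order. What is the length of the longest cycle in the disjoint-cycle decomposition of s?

9

Decomposing into disjoint cycles gives (1, 2, 10, 9, 7, 8, 5, 3, 4); the longest has length 9.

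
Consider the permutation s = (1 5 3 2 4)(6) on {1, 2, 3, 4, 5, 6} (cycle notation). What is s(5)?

3

In the cycle (1 5 3 2 4), 5 is followed by 3, so s(5) = 3.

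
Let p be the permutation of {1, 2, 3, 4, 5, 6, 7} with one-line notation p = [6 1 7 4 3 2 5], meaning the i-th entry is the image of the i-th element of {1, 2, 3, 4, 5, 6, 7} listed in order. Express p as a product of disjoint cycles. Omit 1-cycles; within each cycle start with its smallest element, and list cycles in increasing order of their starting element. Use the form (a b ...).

Iterating p from 1 gives 1 → 6 → 2 → 1; that is the 3-cycle (1 6 2).
Repeating from the next unused element and collecting all non-trivial cycles gives (1 6 2)(3 7 5).

(1 6 2)(3 7 5)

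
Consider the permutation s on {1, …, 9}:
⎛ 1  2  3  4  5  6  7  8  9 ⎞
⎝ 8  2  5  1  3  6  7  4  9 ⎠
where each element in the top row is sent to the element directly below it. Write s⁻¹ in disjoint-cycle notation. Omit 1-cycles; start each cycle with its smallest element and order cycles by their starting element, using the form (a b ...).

(1 4 8)(3 5)

The cycle decomposition of s is (1 8 4)(3 5).
Reversing each cycle (and rotating so the smallest element leads) gives s⁻¹ = (1 4 8)(3 5).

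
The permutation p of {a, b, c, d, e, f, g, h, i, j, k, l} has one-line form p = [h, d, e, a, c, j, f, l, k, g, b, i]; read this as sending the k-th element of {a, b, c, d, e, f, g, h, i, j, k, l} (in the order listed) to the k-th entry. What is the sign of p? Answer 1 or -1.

-1

In disjoint-cycle form the cycle lengths are 7, 3, 2.
A cycle of length ℓ contributes ℓ−1 transpositions, so p is a product of 6 + 2 + 1 = 9 transpositions — odd.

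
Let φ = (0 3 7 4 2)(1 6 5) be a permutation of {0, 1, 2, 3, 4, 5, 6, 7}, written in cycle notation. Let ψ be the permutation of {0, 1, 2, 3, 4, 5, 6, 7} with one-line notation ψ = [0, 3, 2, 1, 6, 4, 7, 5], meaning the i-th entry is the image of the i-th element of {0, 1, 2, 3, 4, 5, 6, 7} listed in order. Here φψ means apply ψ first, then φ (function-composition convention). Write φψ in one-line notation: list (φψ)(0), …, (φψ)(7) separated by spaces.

Chase each element through ψ then φ: 0 → 0 → 3; 1 → 3 → 7; 2 → 2 → 0; 3 → 1 → 6; 4 → 6 → 5; 5 → 4 → 2; 6 → 7 → 4; 7 → 5 → 1.
Collecting the images, φψ = [3 7 0 6 5 2 4 1].

3 7 0 6 5 2 4 1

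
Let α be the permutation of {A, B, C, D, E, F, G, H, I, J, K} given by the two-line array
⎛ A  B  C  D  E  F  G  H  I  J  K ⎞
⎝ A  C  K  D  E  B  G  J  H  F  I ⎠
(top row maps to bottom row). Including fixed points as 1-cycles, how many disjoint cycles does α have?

The cycle decomposition is (A)(B C K I H J F)(D)(E)(G), which has 5 cycles (counting 1-cycles).

5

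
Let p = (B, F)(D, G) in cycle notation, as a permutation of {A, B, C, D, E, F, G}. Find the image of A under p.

A

A does not appear in any cycle of p, so it is a fixed point: p(A) = A.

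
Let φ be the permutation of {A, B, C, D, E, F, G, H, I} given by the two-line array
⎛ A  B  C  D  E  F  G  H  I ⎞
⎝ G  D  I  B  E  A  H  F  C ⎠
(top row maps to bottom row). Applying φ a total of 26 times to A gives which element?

Tracing A → G → … returns to A after 4 steps, so A lies in a 4-cycle (A, G, H, F).
On a 4-cycle, φ^4 is the identity, so φ^26 = φ^2 there (26 ≡ 2 mod 4).
Advancing 2 steps from A: A → G → H.

H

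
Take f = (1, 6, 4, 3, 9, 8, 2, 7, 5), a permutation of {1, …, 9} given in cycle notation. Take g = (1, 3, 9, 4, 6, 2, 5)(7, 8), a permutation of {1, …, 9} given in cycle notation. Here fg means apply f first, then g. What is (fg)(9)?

7

(fg)(9) = g(f(9)). f(9) = 8, then g(8) = 7. So (fg)(9) = 7.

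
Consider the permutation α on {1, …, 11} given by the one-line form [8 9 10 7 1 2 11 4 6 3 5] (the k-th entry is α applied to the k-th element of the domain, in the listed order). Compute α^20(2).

Tracing 2 → 9 → … returns to 2 after 3 steps, so 2 lies in a 3-cycle (2, 9, 6).
On a 3-cycle, α^3 is the identity, so α^20 = α^2 there (20 ≡ 2 mod 3).
Advancing 2 steps from 2: 2 → 9 → 6.

6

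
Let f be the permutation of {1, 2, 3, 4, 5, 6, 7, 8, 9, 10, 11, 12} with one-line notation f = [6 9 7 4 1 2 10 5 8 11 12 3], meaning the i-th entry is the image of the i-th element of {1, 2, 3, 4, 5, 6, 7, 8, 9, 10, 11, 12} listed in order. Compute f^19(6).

Tracing 6 → 2 → … returns to 6 after 6 steps, so 6 lies in a 6-cycle (1, 6, 2, 9, 8, 5).
Powers repeat with period 6 on this cycle, and 19 mod 6 = 1, so f^19(6) = f^1(6).
Advancing 1 step from 6: 6 → 2.

2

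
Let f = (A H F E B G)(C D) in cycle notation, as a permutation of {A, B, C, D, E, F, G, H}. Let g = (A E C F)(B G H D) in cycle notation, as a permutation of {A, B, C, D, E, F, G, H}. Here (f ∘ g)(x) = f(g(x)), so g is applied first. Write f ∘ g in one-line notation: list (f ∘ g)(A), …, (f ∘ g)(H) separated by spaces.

B A E G D H F C

For each element, apply g then f: A → E → B; B → G → A; C → F → E; D → B → G; E → C → D; F → A → H; G → H → F; H → D → C.
Collecting the images, f ∘ g = [B A E G D H F C].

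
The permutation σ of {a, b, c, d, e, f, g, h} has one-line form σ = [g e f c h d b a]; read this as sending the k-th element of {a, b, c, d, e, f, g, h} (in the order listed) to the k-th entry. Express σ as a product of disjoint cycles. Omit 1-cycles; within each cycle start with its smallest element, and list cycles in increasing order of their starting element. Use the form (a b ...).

(a g b e h)(c f d)

From a: a → g → b → e → h → a, closing the cycle (a g b e h).
Repeating from the next unused element and collecting all non-trivial cycles gives (a g b e h)(c f d).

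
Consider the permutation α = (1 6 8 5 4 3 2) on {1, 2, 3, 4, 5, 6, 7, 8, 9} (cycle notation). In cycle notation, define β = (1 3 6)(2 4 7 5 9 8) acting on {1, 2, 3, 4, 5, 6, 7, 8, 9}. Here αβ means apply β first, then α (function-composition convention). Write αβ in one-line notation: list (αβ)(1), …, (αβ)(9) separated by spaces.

(αβ)(x) = α(β(x)). Computing each image: α(β(1)) = α(3) = 2, α(β(2)) = α(4) = 3, α(β(3)) = α(6) = 8, α(β(4)) = α(7) = 7, α(β(5)) = α(9) = 9, α(β(6)) = α(1) = 6, α(β(7)) = α(5) = 4, α(β(8)) = α(2) = 1, α(β(9)) = α(8) = 5.
Hence αβ = [2 3 8 7 9 6 4 1 5].

2 3 8 7 9 6 4 1 5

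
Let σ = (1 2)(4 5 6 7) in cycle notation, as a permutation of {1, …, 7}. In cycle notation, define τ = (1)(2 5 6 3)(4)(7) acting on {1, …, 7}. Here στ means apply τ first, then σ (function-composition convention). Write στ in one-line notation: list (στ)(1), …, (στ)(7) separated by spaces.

2 6 1 5 7 3 4

For each element, apply τ then σ: 1 → 1 → 2; 2 → 5 → 6; 3 → 2 → 1; 4 → 4 → 5; 5 → 6 → 7; 6 → 3 → 3; 7 → 7 → 4.
Collecting the images, στ = [2 6 1 5 7 3 4].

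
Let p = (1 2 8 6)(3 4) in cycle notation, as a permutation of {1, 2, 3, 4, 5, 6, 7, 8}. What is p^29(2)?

2 lies in the 4-cycle (1 2 8 6).
Since the cycle has length 4, p^29 acts on it the same as p^1 (29 mod 4 = 1).
Stepping 1 place around the cycle: 2 → 8.

8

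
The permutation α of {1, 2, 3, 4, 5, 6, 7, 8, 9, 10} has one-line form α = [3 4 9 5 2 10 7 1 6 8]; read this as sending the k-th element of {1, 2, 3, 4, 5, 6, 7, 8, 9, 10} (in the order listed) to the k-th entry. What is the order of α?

6

Decomposing into disjoint cycles gives cycle lengths 6, 3, 1.
The order is lcm(6, 3) = 6.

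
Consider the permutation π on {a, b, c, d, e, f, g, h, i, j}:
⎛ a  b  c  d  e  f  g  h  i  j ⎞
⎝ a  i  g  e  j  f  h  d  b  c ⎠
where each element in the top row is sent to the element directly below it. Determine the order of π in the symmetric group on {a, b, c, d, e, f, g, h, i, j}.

Decomposing into disjoint cycles gives cycle lengths 6, 2, 1, 1.
The order is lcm(6, 2) = 6.

6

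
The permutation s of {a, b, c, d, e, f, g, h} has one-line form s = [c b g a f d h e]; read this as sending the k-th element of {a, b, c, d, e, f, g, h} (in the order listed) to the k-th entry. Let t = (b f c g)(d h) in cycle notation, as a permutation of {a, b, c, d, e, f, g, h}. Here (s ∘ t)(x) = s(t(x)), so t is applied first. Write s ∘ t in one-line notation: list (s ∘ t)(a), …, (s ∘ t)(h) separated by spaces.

Chase each element through t then s: a → a → c; b → f → d; c → g → h; d → h → e; e → e → f; f → c → g; g → b → b; h → d → a.
Collecting the images, s ∘ t = [c d h e f g b a].

c d h e f g b a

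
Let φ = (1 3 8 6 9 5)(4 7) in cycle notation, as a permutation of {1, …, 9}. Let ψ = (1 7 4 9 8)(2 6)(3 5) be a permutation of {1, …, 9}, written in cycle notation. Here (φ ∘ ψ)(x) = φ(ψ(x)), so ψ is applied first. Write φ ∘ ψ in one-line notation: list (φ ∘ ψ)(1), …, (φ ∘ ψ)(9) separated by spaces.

4 9 1 5 8 2 7 3 6

Chase each element through ψ then φ: 1 → 7 → 4; 2 → 6 → 9; 3 → 5 → 1; 4 → 9 → 5; 5 → 3 → 8; 6 → 2 → 2; 7 → 4 → 7; 8 → 1 → 3; 9 → 8 → 6.
So φ ∘ ψ in one-line form is 4 9 1 5 8 2 7 3 6.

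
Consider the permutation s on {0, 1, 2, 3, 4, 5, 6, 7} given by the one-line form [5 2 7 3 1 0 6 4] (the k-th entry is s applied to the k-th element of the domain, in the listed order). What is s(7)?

4

7 is element number 8 of the domain, and entry number 8 of the one-line form is 4, so s(7) = 4.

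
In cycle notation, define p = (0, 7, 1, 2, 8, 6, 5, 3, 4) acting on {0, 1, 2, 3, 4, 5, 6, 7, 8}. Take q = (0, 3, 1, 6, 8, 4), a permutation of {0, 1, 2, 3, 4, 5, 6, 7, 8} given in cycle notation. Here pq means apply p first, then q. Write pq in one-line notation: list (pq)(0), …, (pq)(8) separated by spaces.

Chase each element through p then q: 0 → 7 → 7; 1 → 2 → 2; 2 → 8 → 4; 3 → 4 → 0; 4 → 0 → 3; 5 → 3 → 1; 6 → 5 → 5; 7 → 1 → 6; 8 → 6 → 8.
Collecting the images, pq = [7 2 4 0 3 1 5 6 8].

7 2 4 0 3 1 5 6 8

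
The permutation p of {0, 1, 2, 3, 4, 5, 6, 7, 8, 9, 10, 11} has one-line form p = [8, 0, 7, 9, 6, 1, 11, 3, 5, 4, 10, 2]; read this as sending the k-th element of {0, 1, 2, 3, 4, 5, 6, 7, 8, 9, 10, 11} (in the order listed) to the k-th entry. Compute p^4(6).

3

Tracing 6 → 11 → … returns to 6 after 7 steps, so 6 lies in a 7-cycle (2, 7, 3, 9, 4, 6, 11).
Advancing 4 steps from 6: 6 → 11 → 2 → 7 → 3.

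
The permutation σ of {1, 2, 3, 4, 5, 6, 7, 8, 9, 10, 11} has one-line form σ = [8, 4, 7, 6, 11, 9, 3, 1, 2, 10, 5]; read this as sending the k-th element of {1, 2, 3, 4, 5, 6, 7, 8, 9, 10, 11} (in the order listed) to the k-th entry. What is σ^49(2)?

Tracing 2 → 4 → … returns to 2 after 4 steps, so 2 lies in a 4-cycle (2 4 6 9).
Powers repeat with period 4 on this cycle, and 49 mod 4 = 1, so σ^49(2) = σ^1(2).
Advancing 1 step from 2: 2 → 4.

4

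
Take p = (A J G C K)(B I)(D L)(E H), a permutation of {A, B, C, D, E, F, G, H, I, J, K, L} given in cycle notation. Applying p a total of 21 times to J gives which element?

J lies in the 5-cycle (A J G C K).
On a 5-cycle, p^5 is the identity, so p^21 = p^1 there (21 ≡ 1 mod 5).
Stepping 1 place around the cycle: J → G.

G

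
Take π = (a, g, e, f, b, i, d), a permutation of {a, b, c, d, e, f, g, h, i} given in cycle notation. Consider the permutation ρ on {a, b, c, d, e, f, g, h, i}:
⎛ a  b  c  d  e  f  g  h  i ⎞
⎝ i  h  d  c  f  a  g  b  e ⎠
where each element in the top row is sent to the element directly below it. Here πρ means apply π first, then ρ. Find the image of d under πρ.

First apply π: π(d) = a, then ρ(a) = i. Thus (πρ)(d) = i.

i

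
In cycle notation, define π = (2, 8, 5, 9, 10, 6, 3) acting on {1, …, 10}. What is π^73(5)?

5 lies in the 7-cycle (2, 8, 5, 9, 10, 6, 3).
On a 7-cycle, π^7 is the identity, so π^73 = π^3 there (73 ≡ 3 mod 7).
Advancing 3 steps from 5: 5 → 9 → 10 → 6.

6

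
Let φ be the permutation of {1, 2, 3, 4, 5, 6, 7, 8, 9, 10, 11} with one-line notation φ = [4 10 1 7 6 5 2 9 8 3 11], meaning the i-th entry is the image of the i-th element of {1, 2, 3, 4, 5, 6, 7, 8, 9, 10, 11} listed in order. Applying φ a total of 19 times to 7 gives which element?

Tracing 7 → 2 → … returns to 7 after 6 steps, so 7 lies in a 6-cycle (1 4 7 2 10 3).
Powers repeat with period 6 on this cycle, and 19 mod 6 = 1, so φ^19(7) = φ^1(7).
Stepping 1 place around the cycle: 7 → 2.

2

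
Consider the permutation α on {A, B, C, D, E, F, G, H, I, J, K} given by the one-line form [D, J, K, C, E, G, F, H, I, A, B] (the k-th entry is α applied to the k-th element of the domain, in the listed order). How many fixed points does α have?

The fixed points (elements with α(x) = x) are {E, H, I}, so there are 3.

3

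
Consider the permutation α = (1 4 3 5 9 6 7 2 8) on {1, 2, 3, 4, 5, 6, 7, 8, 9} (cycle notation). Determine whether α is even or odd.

even

The cycle lengths are 9.
A cycle of length ℓ contributes ℓ−1 transpositions, so α is a product of 8 transpositions — even.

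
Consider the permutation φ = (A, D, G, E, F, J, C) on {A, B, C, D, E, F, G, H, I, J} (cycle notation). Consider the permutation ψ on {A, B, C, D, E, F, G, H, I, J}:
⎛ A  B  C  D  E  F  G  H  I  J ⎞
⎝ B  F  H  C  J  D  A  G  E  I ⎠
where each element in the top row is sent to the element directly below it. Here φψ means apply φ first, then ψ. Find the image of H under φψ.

(φψ)(H) = ψ(φ(H)). φ(H) = H, then ψ(H) = G. So (φψ)(H) = G.

G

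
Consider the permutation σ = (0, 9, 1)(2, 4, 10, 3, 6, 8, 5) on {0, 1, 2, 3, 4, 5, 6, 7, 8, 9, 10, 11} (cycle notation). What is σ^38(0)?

0 lies in the 3-cycle (0, 9, 1).
Since the cycle has length 3, σ^38 acts on it the same as σ^2 (38 mod 3 = 2).
Stepping 2 places around the cycle: 0 → 9 → 1.

1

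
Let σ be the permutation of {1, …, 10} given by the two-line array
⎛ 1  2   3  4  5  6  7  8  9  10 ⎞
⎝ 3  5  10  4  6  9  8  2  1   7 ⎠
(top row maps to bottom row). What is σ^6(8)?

Tracing 8 → 2 → … returns to 8 after 9 steps, so 8 lies in a 9-cycle (1, 3, 10, 7, 8, 2, 5, 6, 9).
Advancing 6 steps from 8: 8 → 2 → 5 → 6 → 9 → 1 → 3.

3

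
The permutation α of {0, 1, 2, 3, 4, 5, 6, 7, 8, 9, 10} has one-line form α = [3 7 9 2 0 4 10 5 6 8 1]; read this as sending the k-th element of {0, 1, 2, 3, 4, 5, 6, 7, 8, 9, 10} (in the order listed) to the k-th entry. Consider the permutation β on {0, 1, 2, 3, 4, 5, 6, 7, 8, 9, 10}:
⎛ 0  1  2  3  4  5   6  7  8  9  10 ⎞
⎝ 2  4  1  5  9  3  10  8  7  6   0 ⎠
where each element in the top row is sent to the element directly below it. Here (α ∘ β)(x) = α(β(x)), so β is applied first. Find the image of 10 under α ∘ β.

(α ∘ β)(10) = α(β(10)). β(10) = 0, then α(0) = 3. So (α ∘ β)(10) = 3.

3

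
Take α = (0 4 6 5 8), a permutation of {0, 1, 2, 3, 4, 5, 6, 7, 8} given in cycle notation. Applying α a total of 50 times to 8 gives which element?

8 lies in the 5-cycle (0 4 6 5 8).
Powers repeat with period 5 on this cycle, and 50 mod 5 = 0, so α^50(8) = α^0(8).
So α^50(8) = 8.

8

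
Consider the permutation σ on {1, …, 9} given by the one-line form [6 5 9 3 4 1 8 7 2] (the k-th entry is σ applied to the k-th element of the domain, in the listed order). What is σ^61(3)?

9

Tracing 3 → 9 → … returns to 3 after 5 steps, so 3 lies in a 5-cycle (2 5 4 3 9).
On a 5-cycle, σ^5 is the identity, so σ^61 = σ^1 there (61 ≡ 1 mod 5).
Advancing 1 step from 3: 3 → 9.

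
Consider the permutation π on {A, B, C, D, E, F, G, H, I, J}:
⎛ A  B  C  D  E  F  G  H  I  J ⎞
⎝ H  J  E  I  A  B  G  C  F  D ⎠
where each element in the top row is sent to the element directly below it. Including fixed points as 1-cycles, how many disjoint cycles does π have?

3

The cycle decomposition is (A H C E)(B J D I F)(G), which has 3 cycles (counting 1-cycles).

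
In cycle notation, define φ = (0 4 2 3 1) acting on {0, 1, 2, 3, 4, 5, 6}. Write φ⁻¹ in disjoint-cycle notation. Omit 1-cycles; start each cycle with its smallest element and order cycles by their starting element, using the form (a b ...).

Inverting a permutation written in cycle notation just reverses the order within every cycle.
Reversing each cycle of φ and rotating so the smallest element leads gives (0 1 3 2 4).

(0 1 3 2 4)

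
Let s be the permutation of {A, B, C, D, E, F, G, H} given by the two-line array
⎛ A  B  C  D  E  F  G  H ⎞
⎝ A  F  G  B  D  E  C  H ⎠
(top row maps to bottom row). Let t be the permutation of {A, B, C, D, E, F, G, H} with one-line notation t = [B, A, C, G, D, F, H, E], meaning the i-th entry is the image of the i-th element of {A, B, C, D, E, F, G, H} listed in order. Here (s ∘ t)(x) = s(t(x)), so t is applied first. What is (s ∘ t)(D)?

C

(s ∘ t)(D) = s(t(D)). t(D) = G, then s(G) = C. So (s ∘ t)(D) = C.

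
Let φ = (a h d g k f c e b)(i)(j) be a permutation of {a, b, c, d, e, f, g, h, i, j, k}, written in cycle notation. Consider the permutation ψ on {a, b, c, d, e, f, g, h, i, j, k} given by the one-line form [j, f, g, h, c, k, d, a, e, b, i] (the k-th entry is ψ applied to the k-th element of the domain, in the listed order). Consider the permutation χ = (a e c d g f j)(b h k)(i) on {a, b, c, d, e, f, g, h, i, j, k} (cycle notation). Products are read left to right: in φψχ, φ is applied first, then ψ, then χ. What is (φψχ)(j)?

h

(φψχ)(j) = χ(ψ(φ(j))). φ(j) = j, then ψ(j) = b, then χ(b) = h, so the result is h.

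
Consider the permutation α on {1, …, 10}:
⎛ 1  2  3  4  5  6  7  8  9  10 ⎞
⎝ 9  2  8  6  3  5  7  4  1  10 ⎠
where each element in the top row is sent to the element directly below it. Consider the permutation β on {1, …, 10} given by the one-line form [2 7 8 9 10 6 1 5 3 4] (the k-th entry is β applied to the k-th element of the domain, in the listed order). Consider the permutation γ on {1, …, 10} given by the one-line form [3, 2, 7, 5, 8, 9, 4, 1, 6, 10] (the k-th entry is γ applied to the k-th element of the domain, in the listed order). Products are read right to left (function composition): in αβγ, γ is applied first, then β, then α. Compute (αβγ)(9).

5

Chase 9: γ(9) = 6; β(6) = 6; α(6) = 5. Hence (αβγ)(9) = 5.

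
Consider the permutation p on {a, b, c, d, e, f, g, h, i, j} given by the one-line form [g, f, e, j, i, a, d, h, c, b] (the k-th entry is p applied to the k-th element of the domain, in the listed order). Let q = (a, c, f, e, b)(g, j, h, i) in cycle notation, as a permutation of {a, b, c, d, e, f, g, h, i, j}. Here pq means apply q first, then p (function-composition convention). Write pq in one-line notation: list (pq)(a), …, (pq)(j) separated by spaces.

e g a j f i b c d h

(pq)(x) = p(q(x)). Computing each image: p(q(a)) = p(c) = e, p(q(b)) = p(a) = g, p(q(c)) = p(f) = a, p(q(d)) = p(d) = j, p(q(e)) = p(b) = f, p(q(f)) = p(e) = i, p(q(g)) = p(j) = b, p(q(h)) = p(i) = c, p(q(i)) = p(g) = d, p(q(j)) = p(h) = h.
Hence pq = [e g a j f i b c d h].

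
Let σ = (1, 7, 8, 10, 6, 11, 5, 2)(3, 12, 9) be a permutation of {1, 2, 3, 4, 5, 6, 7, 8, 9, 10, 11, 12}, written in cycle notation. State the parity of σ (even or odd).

The cycle lengths are 8, 3, 1.
A cycle of length ℓ contributes ℓ−1 transpositions, so σ is a product of 7 + 2 = 9 transpositions — odd.

odd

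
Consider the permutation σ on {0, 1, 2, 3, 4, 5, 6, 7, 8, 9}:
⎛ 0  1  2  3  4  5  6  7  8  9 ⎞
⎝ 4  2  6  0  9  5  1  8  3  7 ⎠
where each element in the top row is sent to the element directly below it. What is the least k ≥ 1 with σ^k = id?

Writing σ as disjoint cycles, the cycle lengths are 6, 3, 1.
The order of σ is the least common multiple of its cycle lengths: lcm(6, 3) = 6.

6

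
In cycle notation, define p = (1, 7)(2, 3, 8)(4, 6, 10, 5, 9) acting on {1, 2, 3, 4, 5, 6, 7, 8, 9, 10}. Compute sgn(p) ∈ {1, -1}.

-1

The cycle lengths are 5, 3, 2.
A cycle is odd iff its length is even; p has 1 even-length cycle, so sgn(p) = (−1)^1 and p is odd.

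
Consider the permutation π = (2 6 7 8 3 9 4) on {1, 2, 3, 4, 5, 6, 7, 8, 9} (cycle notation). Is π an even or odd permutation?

even

The cycle lengths are 7, 1, 1.
A cycle of length ℓ contributes ℓ−1 transpositions, so π is a product of 6 transpositions — even.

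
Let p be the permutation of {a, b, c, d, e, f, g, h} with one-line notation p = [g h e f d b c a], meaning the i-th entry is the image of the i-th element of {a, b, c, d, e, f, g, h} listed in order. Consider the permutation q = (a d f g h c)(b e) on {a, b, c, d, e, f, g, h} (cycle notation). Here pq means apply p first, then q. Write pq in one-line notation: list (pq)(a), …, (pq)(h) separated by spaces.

For each element, apply p then q: a → g → h; b → h → c; c → e → b; d → f → g; e → d → f; f → b → e; g → c → a; h → a → d.
Collecting the images, pq = [h c b g f e a d].

h c b g f e a d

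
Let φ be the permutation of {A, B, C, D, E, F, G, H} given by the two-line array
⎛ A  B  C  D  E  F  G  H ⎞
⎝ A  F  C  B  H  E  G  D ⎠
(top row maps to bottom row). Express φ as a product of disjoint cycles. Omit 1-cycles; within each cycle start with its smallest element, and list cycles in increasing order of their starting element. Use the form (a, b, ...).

Start at B and follow images: B → F → E → H → D → B, giving the cycle (B, F, E, H, D).
Repeating from the next unused element and collecting all non-trivial cycles gives (B, F, E, H, D).

(B, F, E, H, D)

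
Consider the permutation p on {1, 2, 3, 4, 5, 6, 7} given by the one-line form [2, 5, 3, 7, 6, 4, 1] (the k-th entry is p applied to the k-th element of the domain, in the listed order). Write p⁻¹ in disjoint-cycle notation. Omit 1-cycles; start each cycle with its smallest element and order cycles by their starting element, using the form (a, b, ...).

(1, 7, 4, 6, 5, 2)

First write p in disjoint cycles: (1, 2, 5, 6, 4, 7).
Reversing each cycle (and rotating so the smallest element leads) gives p⁻¹ = (1, 7, 4, 6, 5, 2).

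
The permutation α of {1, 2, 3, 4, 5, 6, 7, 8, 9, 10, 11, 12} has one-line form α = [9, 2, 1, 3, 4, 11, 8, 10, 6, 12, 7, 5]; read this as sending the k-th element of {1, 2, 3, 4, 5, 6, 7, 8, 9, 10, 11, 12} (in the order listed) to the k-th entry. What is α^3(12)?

3

Tracing 12 → 5 → … returns to 12 after 11 steps, so 12 lies in an 11-cycle (1, 9, 6, 11, 7, 8, 10, 12, 5, 4, 3).
Stepping 3 places around the cycle: 12 → 5 → 4 → 3.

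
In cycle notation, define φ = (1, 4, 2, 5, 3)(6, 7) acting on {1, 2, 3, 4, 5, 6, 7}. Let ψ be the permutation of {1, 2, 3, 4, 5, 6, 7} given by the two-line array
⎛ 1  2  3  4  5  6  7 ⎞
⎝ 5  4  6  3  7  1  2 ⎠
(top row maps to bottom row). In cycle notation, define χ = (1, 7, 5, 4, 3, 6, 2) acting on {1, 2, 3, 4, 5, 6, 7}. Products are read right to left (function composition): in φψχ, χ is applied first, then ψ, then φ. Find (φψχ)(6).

(φψχ)(6) = φ(ψ(χ(6))). χ(6) = 2, then ψ(2) = 4, then φ(4) = 2, so the result is 2.

2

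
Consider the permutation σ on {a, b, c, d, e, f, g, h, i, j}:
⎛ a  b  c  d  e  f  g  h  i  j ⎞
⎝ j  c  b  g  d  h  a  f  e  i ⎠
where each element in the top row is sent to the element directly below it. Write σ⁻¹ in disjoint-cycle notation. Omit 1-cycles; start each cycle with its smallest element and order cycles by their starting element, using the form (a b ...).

The cycle decomposition of σ is (a j i e d g)(b c)(f h).
Reversing each cycle (and rotating so the smallest element leads) gives σ⁻¹ = (a g d e i j)(b c)(f h).

(a g d e i j)(b c)(f h)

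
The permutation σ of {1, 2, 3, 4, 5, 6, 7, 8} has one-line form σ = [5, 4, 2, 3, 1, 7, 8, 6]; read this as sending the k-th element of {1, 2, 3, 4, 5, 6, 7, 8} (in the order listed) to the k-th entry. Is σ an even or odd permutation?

odd

In disjoint-cycle form the cycle lengths are 3, 3, 2.
A cycle of length ℓ contributes ℓ−1 transpositions, so σ is a product of 2 + 2 + 1 = 5 transpositions — odd.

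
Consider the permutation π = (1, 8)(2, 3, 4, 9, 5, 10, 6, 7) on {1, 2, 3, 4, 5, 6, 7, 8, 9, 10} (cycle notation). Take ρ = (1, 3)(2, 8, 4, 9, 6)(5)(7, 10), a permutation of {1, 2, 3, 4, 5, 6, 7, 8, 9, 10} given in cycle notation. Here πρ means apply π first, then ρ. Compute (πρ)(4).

First apply π: π(4) = 9, then ρ(9) = 6. Thus (πρ)(4) = 6.

6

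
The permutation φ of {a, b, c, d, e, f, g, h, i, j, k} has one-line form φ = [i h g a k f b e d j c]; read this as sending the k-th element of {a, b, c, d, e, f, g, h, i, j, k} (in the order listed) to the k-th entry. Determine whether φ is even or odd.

In disjoint-cycle form the cycle lengths are 6, 3, 1, 1.
A cycle of length ℓ contributes ℓ−1 transpositions, so φ is a product of 5 + 2 = 7 transpositions — odd.

odd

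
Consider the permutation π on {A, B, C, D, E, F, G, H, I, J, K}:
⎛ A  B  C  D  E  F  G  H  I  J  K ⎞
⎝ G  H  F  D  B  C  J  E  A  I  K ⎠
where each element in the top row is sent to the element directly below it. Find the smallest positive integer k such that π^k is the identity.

Decomposing into disjoint cycles gives cycle lengths 4, 3, 2, 1, 1.
Since disjoint cycles commute, ord(π) = lcm(4, 3, 2) = 12.

12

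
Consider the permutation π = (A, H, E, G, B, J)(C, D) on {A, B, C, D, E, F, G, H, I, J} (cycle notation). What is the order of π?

6

The cycle type of π is (6, 2, 1, 1).
The order is lcm(6, 2) = 6.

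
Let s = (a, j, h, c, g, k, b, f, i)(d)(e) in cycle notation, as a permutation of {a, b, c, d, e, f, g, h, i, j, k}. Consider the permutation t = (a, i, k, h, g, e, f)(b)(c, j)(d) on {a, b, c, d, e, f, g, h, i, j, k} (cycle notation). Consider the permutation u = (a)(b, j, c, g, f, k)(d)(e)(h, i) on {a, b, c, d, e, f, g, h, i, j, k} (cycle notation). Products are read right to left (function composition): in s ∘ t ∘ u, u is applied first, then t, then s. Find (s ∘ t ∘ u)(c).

e

Chase c: u(c) = g; t(g) = e; s(e) = e. Hence (s ∘ t ∘ u)(c) = e.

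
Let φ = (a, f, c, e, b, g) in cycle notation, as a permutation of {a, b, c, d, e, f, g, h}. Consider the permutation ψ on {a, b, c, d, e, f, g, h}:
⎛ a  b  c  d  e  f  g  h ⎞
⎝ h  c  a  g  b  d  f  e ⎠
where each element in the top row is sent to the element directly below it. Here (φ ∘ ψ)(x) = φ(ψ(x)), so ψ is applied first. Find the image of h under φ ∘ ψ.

b

(φ ∘ ψ)(h) = φ(ψ(h)). ψ(h) = e, then φ(e) = b. So (φ ∘ ψ)(h) = b.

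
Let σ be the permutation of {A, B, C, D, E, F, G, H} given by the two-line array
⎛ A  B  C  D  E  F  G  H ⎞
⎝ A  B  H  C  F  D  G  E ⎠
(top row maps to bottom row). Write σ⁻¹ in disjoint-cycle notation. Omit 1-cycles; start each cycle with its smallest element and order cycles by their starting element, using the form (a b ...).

(C D F E H)

The cycle decomposition of σ is (C H E F D).
Reversing each cycle (and rotating so the smallest element leads) gives σ⁻¹ = (C D F E H).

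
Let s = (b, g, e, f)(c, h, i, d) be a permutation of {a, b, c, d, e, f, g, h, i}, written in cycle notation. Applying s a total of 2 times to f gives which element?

g

f lies in the 4-cycle (b, g, e, f).
Stepping 2 places around the cycle: f → b → g.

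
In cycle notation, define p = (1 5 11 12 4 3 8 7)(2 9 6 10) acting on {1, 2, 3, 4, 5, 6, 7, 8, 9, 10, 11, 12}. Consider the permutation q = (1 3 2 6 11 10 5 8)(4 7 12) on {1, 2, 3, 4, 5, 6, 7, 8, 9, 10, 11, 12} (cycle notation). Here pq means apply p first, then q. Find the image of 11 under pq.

First apply p: p(11) = 12, then q(12) = 4. Thus (pq)(11) = 4.

4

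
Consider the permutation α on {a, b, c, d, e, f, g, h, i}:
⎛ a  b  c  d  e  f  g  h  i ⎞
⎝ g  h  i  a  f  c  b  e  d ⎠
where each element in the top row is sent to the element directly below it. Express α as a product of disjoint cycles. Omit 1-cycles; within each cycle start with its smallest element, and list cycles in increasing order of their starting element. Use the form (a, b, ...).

Start at a and follow images: a → g → b → h → e → f → c → i → d → a, giving the cycle (a, g, b, h, e, f, c, i, d).
Continuing from each remaining unvisited element yields (a, g, b, h, e, f, c, i, d).

(a, g, b, h, e, f, c, i, d)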